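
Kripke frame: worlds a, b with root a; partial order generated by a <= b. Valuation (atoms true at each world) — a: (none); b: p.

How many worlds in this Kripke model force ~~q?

0

a: does not force it — a ||-/- ~~q since a is accessible from a and a ||- ~q.
b: does not force it — b ||-/- ~~q since b is accessible from b and b ||- ~q.
Worlds forcing the formula: { }.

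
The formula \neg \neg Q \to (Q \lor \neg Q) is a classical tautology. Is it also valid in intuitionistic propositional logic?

No

This is a variant of double-negation elimination (deriving excluded middle from double negation), which is not intuitionistically valid.
A Kripke countermodel: worlds u0, u1; order generated by u0 \le u1; atoms true at each world — u0:{}; u1:{Q}.
u0 \nVdash \neg \neg Q \to (Q \lor \neg Q): already at u0 itself, u0 \Vdash \neg \neg Q but u0 \nVdash Q \lor \neg Q.
u0 \nVdash Q \lor \neg Q: neither disjunct is forced at u0.
u0 lacks atom Q, so u0 \nVdash Q.
So the root u0 does not force the formula.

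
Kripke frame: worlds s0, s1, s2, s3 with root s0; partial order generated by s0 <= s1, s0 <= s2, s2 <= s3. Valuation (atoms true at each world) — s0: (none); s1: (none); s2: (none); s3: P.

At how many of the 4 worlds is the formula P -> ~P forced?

1

s0: does not force it — s0 ||-/- P -> ~P: at the accessible world s3, s3 ||- P but s3 ||-/- ~P.
s1: forces it.
s2: does not force it.
s3: does not force it.
Worlds forcing the formula: {s1}.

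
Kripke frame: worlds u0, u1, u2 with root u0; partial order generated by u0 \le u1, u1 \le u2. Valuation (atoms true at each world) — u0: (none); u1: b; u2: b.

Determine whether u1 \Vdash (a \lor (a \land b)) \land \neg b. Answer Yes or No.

u1 \nVdash (a \lor (a \land b)) \land \neg b since u1 fails a \lor (a \land b).

No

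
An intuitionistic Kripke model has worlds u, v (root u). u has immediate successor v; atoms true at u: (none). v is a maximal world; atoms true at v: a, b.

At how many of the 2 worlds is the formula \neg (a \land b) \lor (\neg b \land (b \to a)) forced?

u: does not force it — u \nVdash \neg (a \land b) \lor (\neg b \land (b \to a)): neither disjunct is forced at u.
v: does not force it.
Worlds forcing the formula: { }.

0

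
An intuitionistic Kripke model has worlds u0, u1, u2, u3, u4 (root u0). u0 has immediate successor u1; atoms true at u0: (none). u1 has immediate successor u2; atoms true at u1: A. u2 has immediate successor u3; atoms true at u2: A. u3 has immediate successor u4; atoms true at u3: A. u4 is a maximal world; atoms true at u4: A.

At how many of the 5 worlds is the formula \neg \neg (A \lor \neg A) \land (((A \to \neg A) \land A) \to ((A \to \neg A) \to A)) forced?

5

u0: forces it.
u1: forces it.
u2: forces it.
u3: forces it.
u4: forces it.
Worlds forcing the formula: {u0, u1, u2, u3, u4}.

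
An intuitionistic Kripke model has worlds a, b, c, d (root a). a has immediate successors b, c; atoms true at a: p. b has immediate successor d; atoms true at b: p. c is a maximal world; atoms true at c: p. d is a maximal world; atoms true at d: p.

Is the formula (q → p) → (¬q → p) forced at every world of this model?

Yes

a ⊩ (q → p) → (¬q → p): every world accessible from a that forces q → p (namely a, b, c, d) also forces ¬q → p.
Since the root a forces (q → p) → (¬q → p) and forcing is persistent (monotone upward), every world forces it.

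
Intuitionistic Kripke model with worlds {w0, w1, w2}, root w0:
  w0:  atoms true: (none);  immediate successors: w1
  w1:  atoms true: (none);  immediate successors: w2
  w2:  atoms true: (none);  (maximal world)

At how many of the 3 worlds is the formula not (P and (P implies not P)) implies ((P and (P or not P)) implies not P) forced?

3

w0: forces it.
w1: forces it.
w2: forces it.
Worlds forcing the formula: {w0, w1, w2}.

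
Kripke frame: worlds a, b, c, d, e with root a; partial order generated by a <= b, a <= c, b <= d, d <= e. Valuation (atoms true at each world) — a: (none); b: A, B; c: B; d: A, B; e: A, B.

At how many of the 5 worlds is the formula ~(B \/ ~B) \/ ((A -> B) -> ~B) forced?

0

a: does not force it — a ||-/- ~(B \/ ~B) \/ ((A -> B) -> ~B): neither disjunct is forced at a.
b: does not force it — b ||-/- ~(B \/ ~B) \/ ((A -> B) -> ~B): neither disjunct is forced at b.
c: does not force it.
d: does not force it.
e: does not force it.
Worlds forcing the formula: { }.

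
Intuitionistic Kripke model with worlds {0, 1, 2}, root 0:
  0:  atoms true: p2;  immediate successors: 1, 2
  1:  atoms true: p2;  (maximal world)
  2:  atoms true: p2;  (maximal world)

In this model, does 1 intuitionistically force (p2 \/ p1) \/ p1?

1 ||- (p2 \/ p1) \/ p1 via the disjunct p2 \/ p1.

Yes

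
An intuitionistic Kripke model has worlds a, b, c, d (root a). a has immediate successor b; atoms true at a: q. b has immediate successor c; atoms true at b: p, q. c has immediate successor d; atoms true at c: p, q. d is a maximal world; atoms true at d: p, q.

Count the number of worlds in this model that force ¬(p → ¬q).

4

a: forces it.
b: forces it.
c: forces it.
d: forces it.
Worlds forcing the formula: {a, b, c, d}.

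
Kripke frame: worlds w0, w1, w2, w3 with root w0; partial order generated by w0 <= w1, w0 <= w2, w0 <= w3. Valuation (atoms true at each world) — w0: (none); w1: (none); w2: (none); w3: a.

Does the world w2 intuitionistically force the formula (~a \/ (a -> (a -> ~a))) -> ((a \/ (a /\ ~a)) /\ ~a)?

w2 ||-/- (~a \/ (a -> (a -> ~a))) -> ((a \/ (a /\ ~a)) /\ ~a): already at w2 itself, w2 ||- ~a \/ (a -> (a -> ~a)) but w2 ||-/- (a \/ (a /\ ~a)) /\ ~a.
w2 ||-/- (a \/ (a /\ ~a)) /\ ~a since w2 fails a \/ (a /\ ~a).

No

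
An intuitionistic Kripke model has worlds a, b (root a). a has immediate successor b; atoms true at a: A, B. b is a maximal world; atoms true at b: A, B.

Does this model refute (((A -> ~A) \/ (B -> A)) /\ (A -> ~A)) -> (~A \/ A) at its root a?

No

a ||- (((A -> ~A) \/ (B -> A)) /\ (A -> ~A)) -> (~A \/ A) vacuously: no world accessible from a forces the antecedent ((A -> ~A) \/ (B -> A)) /\ (A -> ~A).
So the root a forces (((A -> ~A) \/ (B -> A)) /\ (A -> ~A)) -> (~A \/ A); the model is not a countermodel.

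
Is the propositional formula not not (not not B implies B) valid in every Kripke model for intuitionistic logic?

This is the double negation of double-negation elimination, which is intuitionistically derivable.
By Glivenko's theorem the double negation of any classical propositional tautology is intuitionistically provable; not not B implies B is classically a tautology.

Yes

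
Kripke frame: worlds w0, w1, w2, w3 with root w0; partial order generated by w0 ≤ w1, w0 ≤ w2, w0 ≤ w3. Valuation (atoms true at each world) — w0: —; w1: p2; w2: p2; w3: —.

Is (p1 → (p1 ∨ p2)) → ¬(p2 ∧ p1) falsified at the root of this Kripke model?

No

w0 ⊩ (p1 → (p1 ∨ p2)) → ¬(p2 ∧ p1): every world accessible from w0 that forces p1 → (p1 ∨ p2) (namely w0, w1, w2, w3) also forces ¬(p2 ∧ p1).
So the root w0 forces (p1 → (p1 ∨ p2)) → ¬(p2 ∧ p1); the model is not a countermodel.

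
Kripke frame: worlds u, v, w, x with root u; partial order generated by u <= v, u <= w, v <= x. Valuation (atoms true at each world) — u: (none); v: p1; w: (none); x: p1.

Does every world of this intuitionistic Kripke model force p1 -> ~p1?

No

Not every world: u ||-/- p1 -> ~p1.
u ||-/- p1 -> ~p1: at the accessible world v, v ||- p1 but v ||-/- ~p1.
v ||-/- ~p1 since v is accessible from v and v ||- p1.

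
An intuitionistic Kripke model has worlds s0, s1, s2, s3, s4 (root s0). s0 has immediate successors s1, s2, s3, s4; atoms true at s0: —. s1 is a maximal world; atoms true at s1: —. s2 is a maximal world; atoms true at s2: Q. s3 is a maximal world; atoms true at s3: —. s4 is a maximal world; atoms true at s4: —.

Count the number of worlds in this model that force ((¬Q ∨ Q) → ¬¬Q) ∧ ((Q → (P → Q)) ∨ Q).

s0: does not force it — s0 ⊮ ((¬Q ∨ Q) → ¬¬Q) ∧ ((Q → (P → Q)) ∨ Q) since s0 fails (¬Q ∨ Q) → ¬¬Q.
s1: does not force it.
s2: forces it.
s3: does not force it.
s4: does not force it.
Worlds forcing the formula: {s2}.

1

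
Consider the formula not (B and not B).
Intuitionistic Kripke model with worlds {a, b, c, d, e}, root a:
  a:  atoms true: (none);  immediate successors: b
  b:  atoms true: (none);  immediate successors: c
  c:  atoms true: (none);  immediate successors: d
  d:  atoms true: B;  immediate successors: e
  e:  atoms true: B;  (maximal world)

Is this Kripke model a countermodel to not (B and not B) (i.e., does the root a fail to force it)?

a forces not (B and not B): no world accessible from a forces B and not B.
So the root a forces not (B and not B); the model is not a countermodel.

No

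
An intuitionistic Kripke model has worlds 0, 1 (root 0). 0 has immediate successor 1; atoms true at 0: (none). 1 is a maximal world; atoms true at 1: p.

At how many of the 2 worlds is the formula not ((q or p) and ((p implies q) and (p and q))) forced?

0: forces it.
1: forces it.
Worlds forcing the formula: {0, 1}.

2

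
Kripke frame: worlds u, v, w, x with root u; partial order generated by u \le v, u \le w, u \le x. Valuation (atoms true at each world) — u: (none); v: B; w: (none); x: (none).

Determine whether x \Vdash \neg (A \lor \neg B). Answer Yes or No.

x \nVdash \neg (A \lor \neg B) since x is accessible from x and x \Vdash A \lor \neg B.
x \Vdash A \lor \neg B via the disjunct \neg B.

No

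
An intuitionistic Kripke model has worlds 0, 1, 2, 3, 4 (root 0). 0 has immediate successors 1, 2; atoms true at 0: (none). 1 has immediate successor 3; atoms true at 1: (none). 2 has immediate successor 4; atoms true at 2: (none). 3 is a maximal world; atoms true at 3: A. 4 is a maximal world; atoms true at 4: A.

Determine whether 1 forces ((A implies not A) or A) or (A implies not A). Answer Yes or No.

1 does not force ((A implies not A) or A) or (A implies not A): neither disjunct is forced at 1.
1 does not force (A implies not A) or A: neither disjunct is forced at 1.
1 does not force A implies not A: at the accessible world 3, 3 forces A but 3 does not force not A.
3 does not force not A since 3 is accessible from 3 and 3 forces A.

No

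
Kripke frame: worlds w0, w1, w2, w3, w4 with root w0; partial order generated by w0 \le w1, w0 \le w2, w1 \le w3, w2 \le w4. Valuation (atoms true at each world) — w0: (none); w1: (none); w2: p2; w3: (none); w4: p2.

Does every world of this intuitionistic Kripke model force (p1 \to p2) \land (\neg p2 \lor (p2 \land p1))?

No

Not every world: w0 \nVdash (p1 \to p2) \land (\neg p2 \lor (p2 \land p1)).
w0 \nVdash (p1 \to p2) \land (\neg p2 \lor (p2 \land p1)) since w0 fails \neg p2 \lor (p2 \land p1).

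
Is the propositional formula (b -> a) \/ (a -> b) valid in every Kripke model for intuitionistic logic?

No

This is the Gödel–Dummett linearity axiom, which is not intuitionistically valid.
A Kripke countermodel: worlds u0, u1, u2; order generated by u0 <= u1, u0 <= u2; atoms true at each world — u0:{}; u1:{b}; u2:{a}.
u0 ||-/- (b -> a) \/ (a -> b): neither disjunct is forced at u0.
u0 ||-/- b -> a: at the accessible world u1, u1 ||- b but u1 ||-/- a.
u1 lacks atom a, so u1 ||-/- a.
So the root u0 does not force the formula.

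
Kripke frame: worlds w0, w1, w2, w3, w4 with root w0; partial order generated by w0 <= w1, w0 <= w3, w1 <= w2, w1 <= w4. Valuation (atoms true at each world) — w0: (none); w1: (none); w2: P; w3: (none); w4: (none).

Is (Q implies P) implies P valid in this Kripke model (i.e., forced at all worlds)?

No

Not every world: w0 does not force (Q implies P) implies P.
w0 does not force (Q implies P) implies P: already at w0 itself, w0 forces Q implies P but w0 does not force P.
w0 lacks atom P, so w0 does not force P.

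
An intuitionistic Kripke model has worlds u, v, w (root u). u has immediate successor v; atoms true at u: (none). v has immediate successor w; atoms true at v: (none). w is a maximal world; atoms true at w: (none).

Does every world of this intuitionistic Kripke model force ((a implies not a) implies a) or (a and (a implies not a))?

No

Not every world: u does not force ((a implies not a) implies a) or (a and (a implies not a)).
u does not force ((a implies not a) implies a) or (a and (a implies not a)): neither disjunct is forced at u.
u does not force (a implies not a) implies a: already at u itself, u forces a implies not a but u does not force a.
u lacks atom a, so u does not force a.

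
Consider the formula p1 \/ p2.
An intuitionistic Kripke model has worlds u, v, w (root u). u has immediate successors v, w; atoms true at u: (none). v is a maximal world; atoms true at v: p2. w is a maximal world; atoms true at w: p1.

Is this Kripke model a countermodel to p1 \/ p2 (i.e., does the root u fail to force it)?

u ||-/- p1 \/ p2: neither disjunct is forced at u.
u lacks atom p1, so u ||-/- p1.
So the root u does not force p1 \/ p2; the model is a countermodel.

Yes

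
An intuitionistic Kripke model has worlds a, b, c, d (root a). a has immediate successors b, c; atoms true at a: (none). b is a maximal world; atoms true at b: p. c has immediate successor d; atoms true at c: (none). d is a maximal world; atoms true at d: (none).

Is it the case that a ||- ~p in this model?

a ||-/- ~p since b is accessible from a and b ||- p.

No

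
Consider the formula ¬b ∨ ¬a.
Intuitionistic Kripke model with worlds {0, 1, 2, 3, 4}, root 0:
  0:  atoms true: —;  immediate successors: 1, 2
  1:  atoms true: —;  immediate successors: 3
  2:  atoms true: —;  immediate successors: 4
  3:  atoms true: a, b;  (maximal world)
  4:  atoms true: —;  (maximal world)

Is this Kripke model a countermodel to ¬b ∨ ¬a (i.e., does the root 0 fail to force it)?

0 ⊮ ¬b ∨ ¬a: neither disjunct is forced at 0.
0 ⊮ ¬b since 3 is accessible from 0 and 3 ⊩ b.
So the root 0 does not force ¬b ∨ ¬a; the model is a countermodel.

Yes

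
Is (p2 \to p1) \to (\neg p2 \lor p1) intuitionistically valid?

This is the material-implication-as-disjunction principle, which is not intuitionistically valid.
A Kripke countermodel: worlds u, v; order generated by u \le v; atoms true at each world — u:{}; v:{p1,p2}.
u \nVdash (p2 \to p1) \to (\neg p2 \lor p1): already at u itself, u \Vdash p2 \to p1 but u \nVdash \neg p2 \lor p1.
u \nVdash \neg p2 \lor p1: neither disjunct is forced at u.
u \nVdash \neg p2 since v is accessible from u and v \Vdash p2.
So the root u does not force the formula.

No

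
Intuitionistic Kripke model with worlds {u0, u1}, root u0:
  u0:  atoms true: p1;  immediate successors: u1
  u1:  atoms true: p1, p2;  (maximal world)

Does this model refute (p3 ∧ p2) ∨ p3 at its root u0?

Yes

u0 ⊮ (p3 ∧ p2) ∨ p3: neither disjunct is forced at u0.
u0 ⊮ p3 ∧ p2 since u0 fails p3.
So the root u0 does not force (p3 ∧ p2) ∨ p3; the model is a countermodel.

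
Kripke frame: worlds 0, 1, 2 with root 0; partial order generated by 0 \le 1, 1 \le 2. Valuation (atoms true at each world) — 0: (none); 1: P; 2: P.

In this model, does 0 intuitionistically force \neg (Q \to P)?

0 \nVdash \neg (Q \to P) since 0 is accessible from 0 and 0 \Vdash Q \to P.
0 \Vdash Q \to P vacuously: no world accessible from 0 forces the antecedent Q.

No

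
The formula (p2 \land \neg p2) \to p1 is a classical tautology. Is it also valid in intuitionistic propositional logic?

This is an instance of ex falso quodlibet, which is intuitionistically derivable.
No world can force both p2 and \neg p2, so the antecedent p2 \land \neg p2 is never forced and the implication holds vacuously at every world.

Yes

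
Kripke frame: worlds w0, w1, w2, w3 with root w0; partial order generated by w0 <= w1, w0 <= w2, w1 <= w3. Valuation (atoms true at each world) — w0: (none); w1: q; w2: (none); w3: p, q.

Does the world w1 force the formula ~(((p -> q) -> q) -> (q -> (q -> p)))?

No

w1 ||-/- ~(((p -> q) -> q) -> (q -> (q -> p))) since w3 is accessible from w1 and w3 ||- ((p -> q) -> q) -> (q -> (q -> p)).
w3 ||- ((p -> q) -> q) -> (q -> (q -> p)): every world accessible from w3 that forces (p -> q) -> q (namely w3) also forces q -> (q -> p).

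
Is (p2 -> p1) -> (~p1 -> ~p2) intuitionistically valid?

This is the forward direction of contraposition, which is intuitionistically derivable.
Assume p2 -> p1 and ~p1. If p2 held then p1 would follow, contradicting ~p1; so ~p2.

Yes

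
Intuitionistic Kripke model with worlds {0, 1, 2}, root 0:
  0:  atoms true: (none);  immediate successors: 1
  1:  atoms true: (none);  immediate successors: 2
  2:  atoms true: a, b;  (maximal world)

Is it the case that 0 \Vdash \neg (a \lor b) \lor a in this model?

No

0 \nVdash \neg (a \lor b) \lor a: neither disjunct is forced at 0.
0 \nVdash \neg (a \lor b) since 2 is accessible from 0 and 2 \Vdash a \lor b.
2 \Vdash a \lor b via the disjunct a.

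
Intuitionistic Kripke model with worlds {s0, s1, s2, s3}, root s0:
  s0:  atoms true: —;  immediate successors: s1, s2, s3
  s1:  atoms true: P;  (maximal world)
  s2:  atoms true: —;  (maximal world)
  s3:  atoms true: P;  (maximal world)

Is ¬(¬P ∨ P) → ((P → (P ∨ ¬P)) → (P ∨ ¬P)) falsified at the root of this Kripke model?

No

s0 ⊩ ¬(¬P ∨ P) → ((P → (P ∨ ¬P)) → (P ∨ ¬P)) vacuously: no world accessible from s0 forces the antecedent ¬(¬P ∨ P).
So the root s0 forces ¬(¬P ∨ P) → ((P → (P ∨ ¬P)) → (P ∨ ¬P)); the model is not a countermodel.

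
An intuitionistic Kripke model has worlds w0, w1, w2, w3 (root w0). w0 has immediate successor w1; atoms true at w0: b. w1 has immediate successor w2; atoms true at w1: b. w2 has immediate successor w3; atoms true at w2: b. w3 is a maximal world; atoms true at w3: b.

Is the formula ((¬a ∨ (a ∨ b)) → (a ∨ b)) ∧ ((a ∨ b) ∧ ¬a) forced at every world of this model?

Yes

w0 ⊩ ((¬a ∨ (a ∨ b)) → (a ∨ b)) ∧ ((a ∨ b) ∧ ¬a) since w0 forces both conjuncts.
Since the root w0 forces ((¬a ∨ (a ∨ b)) → (a ∨ b)) ∧ ((a ∨ b) ∧ ¬a) and forcing is persistent (monotone upward), every world forces it.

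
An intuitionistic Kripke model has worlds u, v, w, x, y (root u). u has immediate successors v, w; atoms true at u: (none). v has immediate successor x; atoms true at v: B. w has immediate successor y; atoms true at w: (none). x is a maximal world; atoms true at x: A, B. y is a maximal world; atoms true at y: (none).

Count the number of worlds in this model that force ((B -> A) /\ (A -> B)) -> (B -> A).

5

u: forces it.
v: forces it.
w: forces it.
x: forces it.
y: forces it.
Worlds forcing the formula: {u, v, w, x, y}.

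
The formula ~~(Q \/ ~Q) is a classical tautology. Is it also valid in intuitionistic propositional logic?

This is the double negation of excluded middle, which is intuitionistically derivable.
Assuming ~(Q \/ ~Q): from Q we'd get Q \/ ~Q, so ~Q; but then Q \/ ~Q again — contradiction. Hence ~~(Q \/ ~Q).

Yes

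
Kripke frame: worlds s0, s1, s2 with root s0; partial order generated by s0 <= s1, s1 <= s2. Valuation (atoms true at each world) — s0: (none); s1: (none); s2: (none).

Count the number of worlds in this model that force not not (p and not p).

0

s0: does not force it — s0 does not force not not (p and not p) since s0 is accessible from s0 and s0 forces not (p and not p).
s1: does not force it — s1 does not force not not (p and not p) since s1 is accessible from s1 and s1 forces not (p and not p).
s2: does not force it.
Worlds forcing the formula: { }.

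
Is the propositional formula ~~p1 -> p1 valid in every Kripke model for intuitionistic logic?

No

This is double-negation elimination, which is not intuitionistically valid.
A Kripke countermodel: worlds w0, w1; order generated by w0 <= w1; atoms true at each world — w0:{}; w1:{p1}.
w0 ||-/- ~~p1 -> p1: already at w0 itself, w0 ||- ~~p1 but w0 ||-/- p1.
w0 lacks atom p1, so w0 ||-/- p1.
So the root w0 does not force the formula.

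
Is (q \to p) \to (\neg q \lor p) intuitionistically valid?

No

This is the material-implication-as-disjunction principle, which is not intuitionistically valid.
A Kripke countermodel: worlds u0, u1; order generated by u0 \le u1; atoms true at each world — u0:{}; u1:{p,q}.
u0 \nVdash (q \to p) \to (\neg q \lor p): already at u0 itself, u0 \Vdash q \to p but u0 \nVdash \neg q \lor p.
u0 \nVdash \neg q \lor p: neither disjunct is forced at u0.
u0 \nVdash \neg q since u1 is accessible from u0 and u1 \Vdash q.
So the root u0 does not force the formula.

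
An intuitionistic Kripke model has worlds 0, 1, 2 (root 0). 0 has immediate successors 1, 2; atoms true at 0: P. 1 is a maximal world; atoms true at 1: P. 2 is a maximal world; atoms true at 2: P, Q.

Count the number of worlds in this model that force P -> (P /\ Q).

1

0: does not force it — 0 ||-/- P -> (P /\ Q): already at 0 itself, 0 ||- P but 0 ||-/- P /\ Q.
1: does not force it — 1 ||-/- P -> (P /\ Q): already at 1 itself, 1 ||- P but 1 ||-/- P /\ Q.
2: forces it.
Worlds forcing the formula: {2}.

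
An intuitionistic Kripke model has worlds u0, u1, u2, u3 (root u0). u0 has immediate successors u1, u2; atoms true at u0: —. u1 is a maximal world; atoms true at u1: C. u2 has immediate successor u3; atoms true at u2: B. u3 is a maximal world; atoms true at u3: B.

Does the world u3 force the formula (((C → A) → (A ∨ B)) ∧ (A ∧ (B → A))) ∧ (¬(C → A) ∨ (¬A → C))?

No

u3 ⊮ (((C → A) → (A ∨ B)) ∧ (A ∧ (B → A))) ∧ (¬(C → A) ∨ (¬A → C)) since u3 fails ((C → A) → (A ∨ B)) ∧ (A ∧ (B → A)).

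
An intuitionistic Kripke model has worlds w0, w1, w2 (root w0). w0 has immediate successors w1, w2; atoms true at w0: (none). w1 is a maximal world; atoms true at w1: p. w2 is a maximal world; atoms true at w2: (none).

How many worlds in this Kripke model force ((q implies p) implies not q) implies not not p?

w0: does not force it — w0 does not force ((q implies p) implies not q) implies not not p: already at w0 itself, w0 forces (q implies p) implies not q but w0 does not force not not p.
w1: forces it.
w2: does not force it.
Worlds forcing the formula: {w1}.

1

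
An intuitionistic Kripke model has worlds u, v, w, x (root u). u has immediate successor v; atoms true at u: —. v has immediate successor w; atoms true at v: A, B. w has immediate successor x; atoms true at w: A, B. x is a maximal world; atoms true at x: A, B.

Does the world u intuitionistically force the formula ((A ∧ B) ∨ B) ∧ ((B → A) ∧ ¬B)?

No

u ⊮ ((A ∧ B) ∨ B) ∧ ((B → A) ∧ ¬B) since u fails (A ∧ B) ∨ B.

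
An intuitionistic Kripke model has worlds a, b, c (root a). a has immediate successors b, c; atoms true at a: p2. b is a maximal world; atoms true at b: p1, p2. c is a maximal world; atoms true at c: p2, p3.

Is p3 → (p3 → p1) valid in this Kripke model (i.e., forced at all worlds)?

Not every world: a ⊮ p3 → (p3 → p1).
a ⊮ p3 → (p3 → p1): at the accessible world c, c ⊩ p3 but c ⊮ p3 → p1.
c ⊮ p3 → p1: already at c itself, c ⊩ p3 but c ⊮ p1.
c lacks atom p1, so c ⊮ p1.

No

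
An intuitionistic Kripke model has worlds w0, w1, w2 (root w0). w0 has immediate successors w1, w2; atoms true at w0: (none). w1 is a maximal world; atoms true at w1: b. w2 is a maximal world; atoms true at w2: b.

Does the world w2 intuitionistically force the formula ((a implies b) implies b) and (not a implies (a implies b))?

w2 forces ((a implies b) implies b) and (not a implies (a implies b)) since w2 forces both conjuncts.

Yes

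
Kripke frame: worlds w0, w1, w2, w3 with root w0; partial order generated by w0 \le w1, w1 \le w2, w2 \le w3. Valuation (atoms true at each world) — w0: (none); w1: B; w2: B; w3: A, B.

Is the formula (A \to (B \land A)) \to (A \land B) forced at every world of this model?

Not every world: w0 \nVdash (A \to (B \land A)) \to (A \land B).
w0 \nVdash (A \to (B \land A)) \to (A \land B): already at w0 itself, w0 \Vdash A \to (B \land A) but w0 \nVdash A \land B.
w0 \nVdash A \land B since w0 fails A.

No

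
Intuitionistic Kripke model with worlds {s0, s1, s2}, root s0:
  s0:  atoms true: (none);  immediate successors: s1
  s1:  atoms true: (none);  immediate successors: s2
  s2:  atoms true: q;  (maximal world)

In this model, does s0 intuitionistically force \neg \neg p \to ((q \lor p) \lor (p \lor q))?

Yes

s0 \Vdash \neg \neg p \to ((q \lor p) \lor (p \lor q)) vacuously: no world accessible from s0 forces the antecedent \neg \neg p.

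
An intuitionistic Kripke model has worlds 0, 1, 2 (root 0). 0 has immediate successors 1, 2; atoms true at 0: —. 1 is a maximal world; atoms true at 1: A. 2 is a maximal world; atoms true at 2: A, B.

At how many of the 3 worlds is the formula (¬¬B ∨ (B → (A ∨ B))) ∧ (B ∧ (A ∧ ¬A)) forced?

0

0: does not force it — 0 ⊮ (¬¬B ∨ (B → (A ∨ B))) ∧ (B ∧ (A ∧ ¬A)) since 0 fails B ∧ (A ∧ ¬A).
1: does not force it — 1 ⊮ (¬¬B ∨ (B → (A ∨ B))) ∧ (B ∧ (A ∧ ¬A)) since 1 fails B ∧ (A ∧ ¬A).
2: does not force it.
Worlds forcing the formula: { }.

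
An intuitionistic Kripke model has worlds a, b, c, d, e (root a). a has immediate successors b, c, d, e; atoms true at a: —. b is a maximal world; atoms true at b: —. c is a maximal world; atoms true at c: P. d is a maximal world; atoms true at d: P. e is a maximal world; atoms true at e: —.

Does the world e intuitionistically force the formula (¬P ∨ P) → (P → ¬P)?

e ⊩ (¬P ∨ P) → (P → ¬P): every world accessible from e that forces ¬P ∨ P (namely e) also forces P → ¬P.

Yes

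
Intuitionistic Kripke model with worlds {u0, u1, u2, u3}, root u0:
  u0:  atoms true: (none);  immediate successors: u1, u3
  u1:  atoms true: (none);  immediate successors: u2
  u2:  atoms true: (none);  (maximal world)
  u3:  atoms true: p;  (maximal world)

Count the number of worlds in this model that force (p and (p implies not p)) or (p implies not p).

2

u0: does not force it — u0 does not force (p and (p implies not p)) or (p implies not p): neither disjunct is forced at u0.
u1: forces it.
u2: forces it.
u3: does not force it.
Worlds forcing the formula: {u1, u2}.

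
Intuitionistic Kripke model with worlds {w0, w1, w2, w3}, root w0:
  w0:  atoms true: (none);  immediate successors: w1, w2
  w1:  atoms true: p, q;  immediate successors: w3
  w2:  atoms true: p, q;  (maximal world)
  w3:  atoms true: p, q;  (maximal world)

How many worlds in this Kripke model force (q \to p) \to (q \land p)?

3

w0: does not force it — w0 \nVdash (q \to p) \to (q \land p): already at w0 itself, w0 \Vdash q \to p but w0 \nVdash q \land p.
w1: forces it.
w2: forces it.
w3: forces it.
Worlds forcing the formula: {w1, w2, w3}.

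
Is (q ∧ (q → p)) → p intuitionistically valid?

Yes

This is modus ponens in implicational form, which is intuitionistically derivable.
If a world forces q and q → p, then applying the implication at that world (which is accessible from itself) gives p.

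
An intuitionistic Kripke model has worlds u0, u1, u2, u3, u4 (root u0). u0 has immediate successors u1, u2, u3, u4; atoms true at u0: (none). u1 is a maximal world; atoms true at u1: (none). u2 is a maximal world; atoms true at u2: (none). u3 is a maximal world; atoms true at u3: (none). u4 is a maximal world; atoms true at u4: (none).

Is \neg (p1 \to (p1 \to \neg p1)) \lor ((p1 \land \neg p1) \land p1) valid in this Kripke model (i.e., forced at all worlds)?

No

Not every world: u0 \nVdash \neg (p1 \to (p1 \to \neg p1)) \lor ((p1 \land \neg p1) \land p1).
u0 \nVdash \neg (p1 \to (p1 \to \neg p1)) \lor ((p1 \land \neg p1) \land p1): neither disjunct is forced at u0.
u0 \nVdash \neg (p1 \to (p1 \to \neg p1)) since u0 is accessible from u0 and u0 \Vdash p1 \to (p1 \to \neg p1).
u0 \Vdash p1 \to (p1 \to \neg p1) vacuously: no world accessible from u0 forces the antecedent p1.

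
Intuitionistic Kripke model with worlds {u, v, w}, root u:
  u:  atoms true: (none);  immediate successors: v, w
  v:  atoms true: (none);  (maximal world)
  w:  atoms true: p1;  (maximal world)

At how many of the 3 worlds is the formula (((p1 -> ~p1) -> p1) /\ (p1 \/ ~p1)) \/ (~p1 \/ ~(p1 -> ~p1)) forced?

2

u: does not force it — u ||-/- (((p1 -> ~p1) -> p1) /\ (p1 \/ ~p1)) \/ (~p1 \/ ~(p1 -> ~p1)): neither disjunct is forced at u.
v: forces it.
w: forces it.
Worlds forcing the formula: {v, w}.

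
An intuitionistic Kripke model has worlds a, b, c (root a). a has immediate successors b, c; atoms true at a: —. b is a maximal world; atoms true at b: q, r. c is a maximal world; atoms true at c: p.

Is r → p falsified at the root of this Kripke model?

a ⊮ r → p: at the accessible world b, b ⊩ r but b ⊮ p.
b lacks atom p, so b ⊮ p.
So the root a does not force r → p; the model is a countermodel.

Yes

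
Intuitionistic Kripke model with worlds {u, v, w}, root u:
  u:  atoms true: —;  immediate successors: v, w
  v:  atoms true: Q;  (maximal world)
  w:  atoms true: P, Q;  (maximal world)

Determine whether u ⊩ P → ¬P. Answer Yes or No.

u ⊮ P → ¬P: at the accessible world w, w ⊩ P but w ⊮ ¬P.
w ⊮ ¬P since w is accessible from w and w ⊩ P.

No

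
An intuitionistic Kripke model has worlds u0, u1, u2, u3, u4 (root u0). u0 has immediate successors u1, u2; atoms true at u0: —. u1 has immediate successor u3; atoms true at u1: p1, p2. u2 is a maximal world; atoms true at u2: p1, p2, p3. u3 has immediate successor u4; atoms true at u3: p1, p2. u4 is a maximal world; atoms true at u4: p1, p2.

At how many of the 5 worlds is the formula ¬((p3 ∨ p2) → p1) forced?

0

u0: does not force it — u0 ⊮ ¬((p3 ∨ p2) → p1) since u0 is accessible from u0 and u0 ⊩ (p3 ∨ p2) → p1.
u1: does not force it — u1 ⊮ ¬((p3 ∨ p2) → p1) since u1 is accessible from u1 and u1 ⊩ (p3 ∨ p2) → p1.
u2: does not force it — u2 ⊮ ¬((p3 ∨ p2) → p1) since u2 is accessible from u2 and u2 ⊩ (p3 ∨ p2) → p1.
u3: does not force it.
u4: does not force it.
Worlds forcing the formula: { }.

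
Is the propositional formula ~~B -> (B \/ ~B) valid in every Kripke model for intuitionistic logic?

This is a variant of double-negation elimination (deriving excluded middle from double negation), which is not intuitionistically valid.
A Kripke countermodel: worlds s0, s1; order generated by s0 <= s1; atoms true at each world — s0:{}; s1:{B}.
s0 ||-/- ~~B -> (B \/ ~B): already at s0 itself, s0 ||- ~~B but s0 ||-/- B \/ ~B.
s0 ||-/- B \/ ~B: neither disjunct is forced at s0.
s0 lacks atom B, so s0 ||-/- B.
So the root s0 does not force the formula.

No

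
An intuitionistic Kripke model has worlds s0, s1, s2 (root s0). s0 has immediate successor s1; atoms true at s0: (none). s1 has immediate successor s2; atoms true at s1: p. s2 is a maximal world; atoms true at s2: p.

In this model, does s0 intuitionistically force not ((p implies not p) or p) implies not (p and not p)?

Yes

s0 forces not ((p implies not p) or p) implies not (p and not p) vacuously: no world accessible from s0 forces the antecedent not ((p implies not p) or p).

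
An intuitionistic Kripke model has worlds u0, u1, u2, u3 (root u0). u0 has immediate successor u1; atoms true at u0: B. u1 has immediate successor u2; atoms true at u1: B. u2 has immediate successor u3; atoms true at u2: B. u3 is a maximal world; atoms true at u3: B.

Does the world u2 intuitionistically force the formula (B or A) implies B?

Yes

u2 forces (B or A) implies B: every world accessible from u2 that forces B or A (namely u2, u3) also forces B.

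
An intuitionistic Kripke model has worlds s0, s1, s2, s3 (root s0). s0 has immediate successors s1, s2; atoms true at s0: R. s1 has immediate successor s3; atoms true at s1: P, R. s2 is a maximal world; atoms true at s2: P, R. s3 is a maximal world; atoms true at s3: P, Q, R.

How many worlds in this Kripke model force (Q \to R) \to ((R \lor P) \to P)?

3

s0: does not force it — s0 \nVdash (Q \to R) \to ((R \lor P) \to P): already at s0 itself, s0 \Vdash Q \to R but s0 \nVdash (R \lor P) \to P.
s1: forces it.
s2: forces it.
s3: forces it.
Worlds forcing the formula: {s1, s2, s3}.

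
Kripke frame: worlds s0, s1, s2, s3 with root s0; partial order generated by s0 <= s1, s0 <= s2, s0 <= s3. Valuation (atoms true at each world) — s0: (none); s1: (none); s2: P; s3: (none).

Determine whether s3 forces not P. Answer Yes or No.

s3 forces not P: no world accessible from s3 forces P.

Yes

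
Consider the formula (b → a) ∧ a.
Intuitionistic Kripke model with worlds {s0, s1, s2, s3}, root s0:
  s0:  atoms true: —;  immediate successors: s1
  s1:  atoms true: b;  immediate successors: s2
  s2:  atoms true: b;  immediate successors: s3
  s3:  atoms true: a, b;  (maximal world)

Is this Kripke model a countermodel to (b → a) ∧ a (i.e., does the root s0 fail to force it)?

Yes

s0 ⊮ (b → a) ∧ a since s0 fails b → a.
So the root s0 does not force (b → a) ∧ a; the model is a countermodel.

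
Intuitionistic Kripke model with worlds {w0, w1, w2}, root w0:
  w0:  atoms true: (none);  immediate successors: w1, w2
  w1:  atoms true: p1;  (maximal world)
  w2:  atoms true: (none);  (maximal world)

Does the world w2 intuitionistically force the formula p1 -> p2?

Yes

w2 ||- p1 -> p2 vacuously: no world accessible from w2 forces the antecedent p1.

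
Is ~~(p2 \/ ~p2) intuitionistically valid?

This is the double negation of excluded middle, which is intuitionistically derivable.
Assuming ~(p2 \/ ~p2): from p2 we'd get p2 \/ ~p2, so ~p2; but then p2 \/ ~p2 again — contradiction. Hence ~~(p2 \/ ~p2).

Yes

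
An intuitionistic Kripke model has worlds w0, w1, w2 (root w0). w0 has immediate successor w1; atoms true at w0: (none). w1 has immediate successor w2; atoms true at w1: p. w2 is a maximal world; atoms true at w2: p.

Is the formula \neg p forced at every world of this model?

No

Not every world: w0 \nVdash \neg p.
w0 \nVdash \neg p since w1 is accessible from w0 and w1 \Vdash p.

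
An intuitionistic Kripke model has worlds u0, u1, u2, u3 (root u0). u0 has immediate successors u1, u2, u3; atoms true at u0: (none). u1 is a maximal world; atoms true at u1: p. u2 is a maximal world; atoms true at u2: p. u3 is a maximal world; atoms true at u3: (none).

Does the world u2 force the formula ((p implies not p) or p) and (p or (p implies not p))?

u2 forces ((p implies not p) or p) and (p or (p implies not p)) since u2 forces both conjuncts.

Yes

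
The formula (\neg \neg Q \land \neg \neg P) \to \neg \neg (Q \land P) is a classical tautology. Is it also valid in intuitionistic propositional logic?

This is the distribution of double negation over conjunction, which is intuitionistically derivable.
Assume \neg \neg Q, \neg \neg P, and \neg (Q \land P). From Q we'd get \neg P (since Q \land P is refuted), contradicting \neg \neg P; so \neg Q, contradicting \neg \neg Q.

Yes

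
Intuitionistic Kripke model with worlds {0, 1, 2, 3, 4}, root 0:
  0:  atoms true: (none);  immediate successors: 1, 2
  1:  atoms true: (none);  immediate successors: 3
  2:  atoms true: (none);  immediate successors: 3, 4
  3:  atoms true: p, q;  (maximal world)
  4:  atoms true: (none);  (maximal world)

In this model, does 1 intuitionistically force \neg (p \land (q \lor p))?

No

1 \nVdash \neg (p \land (q \lor p)) since 3 is accessible from 1 and 3 \Vdash p \land (q \lor p).
3 \Vdash p \land (q \lor p) since 3 forces both conjuncts.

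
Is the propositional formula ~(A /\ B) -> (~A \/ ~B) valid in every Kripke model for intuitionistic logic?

No

This is the constructively invalid direction of De Morgan's law for conjunction, which is not intuitionistically valid.
A Kripke countermodel: worlds w0, w1, w2; order generated by w0 <= w1, w0 <= w2; atoms true at each world — w0:{}; w1:{A}; w2:{B}.
w0 ||-/- ~(A /\ B) -> (~A \/ ~B): already at w0 itself, w0 ||- ~(A /\ B) but w0 ||-/- ~A \/ ~B.
w0 ||-/- ~A \/ ~B: neither disjunct is forced at w0.
w0 ||-/- ~A since w1 is accessible from w0 and w1 ||- A.
So the root w0 does not force the formula.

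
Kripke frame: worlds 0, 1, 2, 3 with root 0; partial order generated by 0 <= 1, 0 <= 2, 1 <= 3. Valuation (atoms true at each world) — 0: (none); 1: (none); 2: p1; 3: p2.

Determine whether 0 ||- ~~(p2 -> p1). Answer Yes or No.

No

0 ||-/- ~~(p2 -> p1) since 1 is accessible from 0 and 1 ||- ~(p2 -> p1).
1 ||- ~(p2 -> p1): no world accessible from 1 forces p2 -> p1.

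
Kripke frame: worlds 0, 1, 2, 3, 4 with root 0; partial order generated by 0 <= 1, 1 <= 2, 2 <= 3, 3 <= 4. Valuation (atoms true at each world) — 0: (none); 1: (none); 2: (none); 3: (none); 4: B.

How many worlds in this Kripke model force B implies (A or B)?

0: forces it.
1: forces it.
2: forces it.
3: forces it.
4: forces it.
Worlds forcing the formula: {0, 1, 2, 3, 4}.

5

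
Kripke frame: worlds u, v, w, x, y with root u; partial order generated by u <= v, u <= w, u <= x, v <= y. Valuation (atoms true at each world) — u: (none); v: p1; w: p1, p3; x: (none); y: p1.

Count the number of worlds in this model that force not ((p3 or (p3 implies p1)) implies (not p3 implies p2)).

3

u: does not force it — u does not force not ((p3 or (p3 implies p1)) implies (not p3 implies p2)) since w is accessible from u and w forces (p3 or (p3 implies p1)) implies (not p3 implies p2).
v: forces it.
w: does not force it — w does not force not ((p3 or (p3 implies p1)) implies (not p3 implies p2)) since w is accessible from w and w forces (p3 or (p3 implies p1)) implies (not p3 implies p2).
x: forces it.
y: forces it.
Worlds forcing the formula: {v, x, y}.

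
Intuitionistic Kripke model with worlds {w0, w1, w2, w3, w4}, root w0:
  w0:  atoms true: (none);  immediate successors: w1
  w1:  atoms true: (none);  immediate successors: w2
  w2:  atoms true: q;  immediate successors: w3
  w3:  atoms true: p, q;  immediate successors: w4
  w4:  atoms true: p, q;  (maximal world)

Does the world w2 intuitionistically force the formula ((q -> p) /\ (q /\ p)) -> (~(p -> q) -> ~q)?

Yes

w2 ||- ((q -> p) /\ (q /\ p)) -> (~(p -> q) -> ~q): every world accessible from w2 that forces (q -> p) /\ (q /\ p) (namely w3, w4) also forces ~(p -> q) -> ~q.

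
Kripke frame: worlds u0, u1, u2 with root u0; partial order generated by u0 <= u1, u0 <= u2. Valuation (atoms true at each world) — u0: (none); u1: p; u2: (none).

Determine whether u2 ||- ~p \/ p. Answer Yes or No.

Yes

u2 ||- ~p \/ p via the disjunct ~p.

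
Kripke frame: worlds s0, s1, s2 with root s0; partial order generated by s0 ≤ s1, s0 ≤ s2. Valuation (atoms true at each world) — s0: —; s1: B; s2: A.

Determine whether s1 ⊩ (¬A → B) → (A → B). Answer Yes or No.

s1 ⊩ (¬A → B) → (A → B): every world accessible from s1 that forces ¬A → B (namely s1) also forces A → B.

Yes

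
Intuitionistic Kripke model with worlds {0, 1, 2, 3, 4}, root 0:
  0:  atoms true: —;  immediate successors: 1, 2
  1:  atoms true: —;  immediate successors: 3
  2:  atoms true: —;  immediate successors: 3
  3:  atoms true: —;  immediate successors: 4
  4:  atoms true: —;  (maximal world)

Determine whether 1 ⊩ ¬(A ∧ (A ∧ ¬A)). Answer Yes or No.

Yes

1 ⊩ ¬(A ∧ (A ∧ ¬A)): no world accessible from 1 forces A ∧ (A ∧ ¬A).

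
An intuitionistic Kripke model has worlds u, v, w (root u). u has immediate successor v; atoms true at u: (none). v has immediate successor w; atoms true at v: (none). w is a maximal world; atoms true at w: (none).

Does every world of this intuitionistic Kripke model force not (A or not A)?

Not every world: u does not force not (A or not A).
u does not force not (A or not A) since u is accessible from u and u forces A or not A.
u forces A or not A via the disjunct not A.

No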